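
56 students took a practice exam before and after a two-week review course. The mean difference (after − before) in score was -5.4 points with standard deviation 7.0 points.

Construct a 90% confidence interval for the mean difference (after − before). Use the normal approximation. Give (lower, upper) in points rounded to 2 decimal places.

(-6.94, -3.86)

This is a matched-pairs design, so SE = s_d/√n = 7.0/√56 = 0.9354.
Margin = 1.645 × 0.9354 = 1.5387; the interval is -5.4 ± 1.5387 = (-6.94, -3.86).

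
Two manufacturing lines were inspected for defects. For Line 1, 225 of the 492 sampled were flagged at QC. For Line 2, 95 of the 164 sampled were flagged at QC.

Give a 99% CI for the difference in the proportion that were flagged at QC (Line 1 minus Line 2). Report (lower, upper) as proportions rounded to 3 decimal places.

(-0.237, -0.007)

p̂₁ = 225/492 = 0.4573 and p̂₂ = 95/164 = 0.5793.
SE₁ = √(p̂₁(1−p̂₁)/n₁) = √(0.4573·0.5427/492) = 0.02246; SE₂ = √(0.5793·0.4207/164) = 0.03855.
Independent samples: SE of the difference = √(SE₁² + SE₂²) = √(0.0005044516 + 0.0014861025) = 0.04462.
z* for 99% confidence is 2.576, so the margin of error is 2.576 × 0.04462 = 0.11494.
Point estimate p̂₁ − p̂₂ = 0.4573 − 0.5793 = -0.1220.
-0.1220 ± 0.11494 → (-0.237, -0.007).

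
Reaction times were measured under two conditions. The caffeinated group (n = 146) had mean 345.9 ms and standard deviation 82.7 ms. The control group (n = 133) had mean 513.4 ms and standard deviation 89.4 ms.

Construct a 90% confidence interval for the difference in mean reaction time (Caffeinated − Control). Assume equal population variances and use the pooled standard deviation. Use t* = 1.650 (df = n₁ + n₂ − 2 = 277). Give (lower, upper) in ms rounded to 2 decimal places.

s_p = √[((n₁−1)s₁² + (n₂−1)s₂²)/(n₁+n₂−2)] = √[(145·82.7² + 132·89.4²)/277] = 85.9579.
SE = 85.9579·√(1/146 + 1/133) = 10.3035.
With t* = 1.650, margin = 1.650 × 10.3035 = 17.0008.
x̄₁ − x̄₂ = 345.9 − 513.4 = -167.5000; interval -167.5000 ± 17.0008 = (-184.50, -150.50).

(-184.50, -150.50)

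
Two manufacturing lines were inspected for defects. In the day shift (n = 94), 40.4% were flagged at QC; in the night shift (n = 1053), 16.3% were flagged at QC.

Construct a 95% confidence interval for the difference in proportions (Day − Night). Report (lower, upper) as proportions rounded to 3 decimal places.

(0.139, 0.343)

SE₁ = √(p̂₁(1−p̂₁)/n₁) = √(0.4040·0.5960/94) = 0.05061; SE₂ = √(0.1630·0.8370/1053) = 0.01138.
Independent samples: SE of the difference = √(SE₁² + SE₂²) = √(0.0025613721 + 0.0001295044) = 0.05187.
z* for 95% confidence is 1.960, so the margin of error is 1.960 × 0.05187 = 0.10167.
Point estimate p̂₁ − p̂₂ = 0.4040 − 0.1630 = 0.2410.
0.2410 ± 0.10167 → (0.139, 0.343).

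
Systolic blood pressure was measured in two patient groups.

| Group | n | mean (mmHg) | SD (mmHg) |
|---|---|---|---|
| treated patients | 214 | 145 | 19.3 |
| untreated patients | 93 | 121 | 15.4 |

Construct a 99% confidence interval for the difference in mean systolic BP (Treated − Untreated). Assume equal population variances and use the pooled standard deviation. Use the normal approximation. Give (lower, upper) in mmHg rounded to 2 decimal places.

s_p = √[((n₁−1)s₁² + (n₂−1)s₂²)/(n₁+n₂−2)] = √[(213·19.3² + 92·15.4²)/305] = 18.2118.
SE = 18.2118·√(1/214 + 1/93) = 2.2619.
With z* = 2.576, margin = 2.576 × 2.2619 = 5.8267.
x̄₁ − x̄₂ = 145 − 121 = 24.0000; interval 24.0000 ± 5.8267 = (18.17, 29.83).

(18.17, 29.83)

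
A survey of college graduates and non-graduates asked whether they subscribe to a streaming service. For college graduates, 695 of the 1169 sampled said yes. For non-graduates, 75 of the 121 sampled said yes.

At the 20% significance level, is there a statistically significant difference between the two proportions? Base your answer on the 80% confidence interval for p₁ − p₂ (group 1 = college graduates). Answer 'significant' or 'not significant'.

Sample proportions: 695/1169 = 0.5945, 75/121 = 0.6198.
Each SE is √(p̂(1−p̂)/n): √(0.5945·0.4055/1169) = 0.01436 and √(0.6198·0.3802/121) = 0.04413.
SE(p̂₁ − p̂₂) = √(SE₁² + SE₂²) = √(0.0002062096 + 0.0019474569) = 0.04641, since the two samples are independent.
At 80% confidence z* = 1.282; margin = 1.282 × 0.04641 = 0.05950.
The difference is 0.5945 − 0.6198 = -0.0253, so the interval is -0.0253 ± 0.05950 = (-0.08480, 0.03420).
The interval (-0.08480, 0.03420) contains 0, so the difference is not significant.

not significant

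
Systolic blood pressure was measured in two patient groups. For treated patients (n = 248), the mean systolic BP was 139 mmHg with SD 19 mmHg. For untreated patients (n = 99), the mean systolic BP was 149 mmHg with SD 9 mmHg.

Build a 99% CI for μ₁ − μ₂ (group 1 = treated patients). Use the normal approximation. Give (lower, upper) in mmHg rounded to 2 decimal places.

(-13.88, -6.12)

SE₁ = s₁/√n₁ = 19/√248 = 1.2065; SE₂ = 9/√99 = 0.9045.
Independent samples, unequal variances: SE_diff = √(SE₁² + SE₂²) = √(1.45564225 + 0.81812025) = 1.5079.
z* = 2.576, so margin of error = 2.576 × 1.5079 = 3.8844.
Difference in means = 139 − 149 = -10.0000.
-10.0000 ± 3.8844 → (-13.88, -6.12).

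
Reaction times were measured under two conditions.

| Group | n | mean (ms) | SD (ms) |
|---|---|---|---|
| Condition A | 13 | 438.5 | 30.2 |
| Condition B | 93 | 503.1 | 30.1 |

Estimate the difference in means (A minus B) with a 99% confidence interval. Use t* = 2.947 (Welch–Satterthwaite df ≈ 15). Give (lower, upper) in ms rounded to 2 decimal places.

(-90.94, -38.26)

Per-group SEs: s₁/√n₁ = 30.2/√13 = 8.3760, s₂/√n₂ = 30.1/√93 = 3.1212.
Unpooled SE of the difference: √(70.157376 + 9.74188944) = 8.9386.
Margin of error = t* · SE = 2.947 × 8.9386 = 26.3421.
x̄₁ − x̄₂ = 438.5 − 503.1 = -64.6000.
CI: -64.6000 ± 26.3421 = (-90.94, -38.26).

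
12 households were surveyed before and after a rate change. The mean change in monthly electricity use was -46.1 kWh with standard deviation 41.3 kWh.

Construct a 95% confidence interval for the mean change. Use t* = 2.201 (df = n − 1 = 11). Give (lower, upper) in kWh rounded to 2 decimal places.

(-72.34, -19.86)

This is a matched-pairs design, so SE = s_d/√n = 41.3/√12 = 11.9223.
Margin = 2.201 × 11.9223 = 26.2410; the interval is -46.1 ± 26.2410 = (-72.34, -19.86).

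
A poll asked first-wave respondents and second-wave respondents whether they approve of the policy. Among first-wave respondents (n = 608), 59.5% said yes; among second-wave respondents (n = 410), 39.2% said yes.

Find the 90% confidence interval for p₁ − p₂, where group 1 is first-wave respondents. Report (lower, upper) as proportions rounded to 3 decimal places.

(0.152, 0.254)

SE₁ = √(p̂₁(1−p̂₁)/n₁) = √(0.5950·0.4050/608) = 0.01991; SE₂ = √(0.3920·0.6080/410) = 0.02411.
Independent samples: SE of the difference = √(SE₁² + SE₂²) = √(0.0003964081 + 0.0005812921) = 0.03127.
z* for 90% confidence is 1.645, so the margin of error is 1.645 × 0.03127 = 0.05144.
Point estimate p̂₁ − p̂₂ = 0.5950 − 0.3920 = 0.2030.
0.2030 ± 0.05144 → (0.152, 0.254).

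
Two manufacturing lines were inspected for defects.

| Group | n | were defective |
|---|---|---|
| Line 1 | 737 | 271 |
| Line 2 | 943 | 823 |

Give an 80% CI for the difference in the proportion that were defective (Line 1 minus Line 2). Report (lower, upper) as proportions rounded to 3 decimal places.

(-0.532, -0.478)

First, p̂₁ = 271/737 = 0.3677; p̂₂ = 823/943 = 0.8727.
The two standard errors are √(0.3677×0.6323/737) = 0.01776 and √(0.8727×0.1273/943) = 0.01085.
Because the samples are independent, SE_diff = √(0.01776² + 0.01085²) = 0.02081.
Using z* = 1.282 for 80%, ME = 1.282 × 0.02081 = 0.02668.
p̂₁ − p̂₂ = -0.5050; interval -0.5050 ± 0.02668 gives (-0.532, -0.478).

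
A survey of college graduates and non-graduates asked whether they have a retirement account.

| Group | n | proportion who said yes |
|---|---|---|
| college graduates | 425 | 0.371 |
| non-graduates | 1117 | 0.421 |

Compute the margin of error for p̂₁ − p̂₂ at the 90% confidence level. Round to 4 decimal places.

Each SE is √(p̂(1−p̂)/n): √(0.3710·0.6290/425) = 0.02343 and √(0.4210·0.5790/1117) = 0.01477.
SE(p̂₁ − p̂₂) = √(SE₁² + SE₂²) = √(0.0005489649 + 0.0002181529) = 0.02770, since the two samples are independent.
At 90% confidence z* = 1.645; margin = 1.645 × 0.02770 = 0.04557.

0.0456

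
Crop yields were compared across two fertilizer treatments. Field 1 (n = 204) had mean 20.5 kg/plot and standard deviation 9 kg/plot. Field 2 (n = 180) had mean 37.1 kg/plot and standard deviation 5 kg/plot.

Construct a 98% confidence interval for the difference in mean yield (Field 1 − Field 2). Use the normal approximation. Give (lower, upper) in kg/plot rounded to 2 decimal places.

(-18.30, -14.90)

Per-group SEs: s₁/√n₁ = 9/√204 = 0.6301, s₂/√n₂ = 5/√180 = 0.3727.
Unpooled SE of the difference: √(0.39702601 + 0.13890529) = 0.7321.
Margin of error = z* · SE = 2.326 × 0.7321 = 1.7029.
x̄₁ − x̄₂ = 20.5 − 37.1 = -16.6000.
CI: -16.6000 ± 1.7029 = (-18.30, -14.90).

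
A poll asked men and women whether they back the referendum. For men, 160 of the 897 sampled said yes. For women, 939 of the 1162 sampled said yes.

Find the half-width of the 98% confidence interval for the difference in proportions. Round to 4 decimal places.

0.0401

Sample proportions: 160/897 = 0.1784, 939/1162 = 0.8081.
Each SE is √(p̂(1−p̂)/n): √(0.1784·0.8216/897) = 0.01278 and √(0.8081·0.1919/1162) = 0.01155.
SE(p̂₁ − p̂₂) = √(SE₁² + SE₂²) = √(0.0001633284 + 0.0001334025) = 0.01723, since the two samples are independent.
At 98% confidence z* = 2.326; margin = 2.326 × 0.01723 = 0.04008.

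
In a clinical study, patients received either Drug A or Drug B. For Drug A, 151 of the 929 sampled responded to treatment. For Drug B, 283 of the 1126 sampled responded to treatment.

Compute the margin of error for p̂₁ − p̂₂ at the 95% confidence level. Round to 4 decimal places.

Sample proportions: 151/929 = 0.1625, 283/1126 = 0.2513.
Each SE is √(p̂(1−p̂)/n): √(0.1625·0.8375/929) = 0.01210 and √(0.2513·0.7487/1126) = 0.01293.
SE(p̂₁ − p̂₂) = √(SE₁² + SE₂²) = √(0.00014641 + 0.0001671849) = 0.01771, since the two samples are independent.
At 95% confidence z* = 1.960; margin = 1.960 × 0.01771 = 0.03471.

0.0347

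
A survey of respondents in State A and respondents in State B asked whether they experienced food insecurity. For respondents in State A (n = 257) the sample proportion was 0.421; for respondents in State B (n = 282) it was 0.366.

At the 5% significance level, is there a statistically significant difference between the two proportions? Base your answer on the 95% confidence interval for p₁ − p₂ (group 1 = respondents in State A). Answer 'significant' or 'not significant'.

not significant

The two standard errors are √(0.4210×0.5790/257) = 0.03080 and √(0.3660×0.6340/282) = 0.02869.
Because the samples are independent, SE_diff = √(0.03080² + 0.02869²) = 0.04209.
Using z* = 1.960 for 95%, ME = 1.960 × 0.04209 = 0.08250.
p̂₁ − p̂₂ = 0.0550; interval 0.0550 ± 0.08250 gives (-0.02750, 0.13750).
The interval (-0.02750, 0.13750) contains 0, so the difference is not significant.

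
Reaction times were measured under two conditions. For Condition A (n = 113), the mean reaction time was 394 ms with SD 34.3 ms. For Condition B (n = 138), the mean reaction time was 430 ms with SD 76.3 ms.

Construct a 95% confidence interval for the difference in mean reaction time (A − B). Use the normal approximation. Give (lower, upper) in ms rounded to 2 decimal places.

(-50.21, -21.79)

Per-group SEs: s₁/√n₁ = 34.3/√113 = 3.2267, s₂/√n₂ = 76.3/√138 = 6.4951.
Unpooled SE of the difference: √(10.41159289 + 42.18632401) = 7.2524.
Margin of error = z* · SE = 1.960 × 7.2524 = 14.2147.
x̄₁ − x̄₂ = 394 − 430 = -36.0000.
CI: -36.0000 ± 14.2147 = (-50.21, -21.79).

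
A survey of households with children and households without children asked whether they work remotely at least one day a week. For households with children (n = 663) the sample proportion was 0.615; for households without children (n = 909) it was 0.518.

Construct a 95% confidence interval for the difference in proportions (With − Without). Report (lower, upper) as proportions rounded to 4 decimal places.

(0.0477, 0.1463)

SE₁ = √(p̂₁(1−p̂₁)/n₁) = √(0.6150·0.3850/663) = 0.01890; SE₂ = √(0.5180·0.4820/909) = 0.01657.
Independent samples: SE of the difference = √(SE₁² + SE₂²) = √(0.00035721 + 0.0002745649) = 0.02514.
z* for 95% confidence is 1.960, so the margin of error is 1.960 × 0.02514 = 0.04927.
Point estimate p̂₁ − p̂₂ = 0.6150 − 0.5180 = 0.0970.
0.0970 ± 0.04927 → (0.0477, 0.1463).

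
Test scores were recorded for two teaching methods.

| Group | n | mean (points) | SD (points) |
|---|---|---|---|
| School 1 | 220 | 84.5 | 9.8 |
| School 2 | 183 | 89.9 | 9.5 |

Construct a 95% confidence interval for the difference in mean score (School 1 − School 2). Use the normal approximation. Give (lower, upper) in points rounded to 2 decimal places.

Standard errors of each mean: 9.8/√220 = 0.6607 and 9.5/√183 = 0.7023.
SE(x̄₁ − x̄₂) = √(0.6607² + 0.7023²) = 0.9642 for independent samples with unequal variances.
With z* = 1.960, the margin is 1.960 × 0.9642 = 1.8898.
x̄₁ − x̄₂ = 84.5 − 89.9 = -5.4000; the interval is -5.4000 ± 1.8898 = (-7.29, -3.51).

(-7.29, -3.51)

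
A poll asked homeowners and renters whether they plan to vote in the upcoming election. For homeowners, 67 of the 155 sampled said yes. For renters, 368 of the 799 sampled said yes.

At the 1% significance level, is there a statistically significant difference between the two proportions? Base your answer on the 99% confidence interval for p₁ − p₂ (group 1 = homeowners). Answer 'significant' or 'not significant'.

Sample proportions: 67/155 = 0.4323, 368/799 = 0.4606.
Each SE is √(p̂(1−p̂)/n): √(0.4323·0.5677/155) = 0.03979 and √(0.4606·0.5394/799) = 0.01763.
SE(p̂₁ − p̂₂) = √(SE₁² + SE₂²) = √(0.0015832441 + 0.0003108169) = 0.04352, since the two samples are independent.
At 99% confidence z* = 2.576; margin = 2.576 × 0.04352 = 0.11211.
The difference is 0.4323 − 0.4606 = -0.0283, so the interval is -0.0283 ± 0.11211 = (-0.14041, 0.08381).
The interval (-0.14041, 0.08381) contains 0, so the difference is not significant.

not significant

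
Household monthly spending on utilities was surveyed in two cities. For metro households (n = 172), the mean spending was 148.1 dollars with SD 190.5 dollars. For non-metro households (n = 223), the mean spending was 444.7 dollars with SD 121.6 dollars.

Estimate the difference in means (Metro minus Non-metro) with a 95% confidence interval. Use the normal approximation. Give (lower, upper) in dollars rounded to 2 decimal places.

(-329.24, -263.96)

Standard errors of each mean: 190.5/√172 = 14.5255 and 121.6/√223 = 8.1429.
SE(x̄₁ − x̄₂) = √(14.5255² + 8.1429²) = 16.6522 for independent samples with unequal variances.
With z* = 1.960, the margin is 1.960 × 16.6522 = 32.6383.
x̄₁ − x̄₂ = 148.1 − 444.7 = -296.6000; the interval is -296.6000 ± 32.6383 = (-329.24, -263.96).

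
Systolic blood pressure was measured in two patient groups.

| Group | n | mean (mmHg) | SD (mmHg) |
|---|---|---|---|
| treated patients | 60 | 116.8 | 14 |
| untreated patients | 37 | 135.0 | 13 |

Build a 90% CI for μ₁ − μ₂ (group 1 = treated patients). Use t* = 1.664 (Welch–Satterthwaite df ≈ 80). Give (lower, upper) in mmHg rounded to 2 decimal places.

Standard errors of each mean: 14/√60 = 1.8074 and 13/√37 = 2.1372.
SE(x̄₁ − x̄₂) = √(1.8074² + 2.1372²) = 2.7990 for independent samples with unequal variances.
With t* = 1.664, the margin is 1.664 × 2.7990 = 4.6575.
x̄₁ − x̄₂ = 116.8 − 135.0 = -18.2000; the interval is -18.2000 ± 4.6575 = (-22.86, -13.54).

(-22.86, -13.54)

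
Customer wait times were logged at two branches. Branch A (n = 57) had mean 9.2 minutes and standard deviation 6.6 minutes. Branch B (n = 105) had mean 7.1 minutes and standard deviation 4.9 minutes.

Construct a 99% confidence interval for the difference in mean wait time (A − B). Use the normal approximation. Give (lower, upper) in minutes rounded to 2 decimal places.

SE₁ = s₁/√n₁ = 6.6/√57 = 0.8742; SE₂ = 4.9/√105 = 0.4782.
Independent samples, unequal variances: SE_diff = √(SE₁² + SE₂²) = √(0.76422564 + 0.22867524) = 0.9964.
z* = 2.576, so margin of error = 2.576 × 0.9964 = 2.5667.
Difference in means = 9.2 − 7.1 = 2.1000.
2.1000 ± 2.5667 → (-0.47, 4.67).

(-0.47, 4.67)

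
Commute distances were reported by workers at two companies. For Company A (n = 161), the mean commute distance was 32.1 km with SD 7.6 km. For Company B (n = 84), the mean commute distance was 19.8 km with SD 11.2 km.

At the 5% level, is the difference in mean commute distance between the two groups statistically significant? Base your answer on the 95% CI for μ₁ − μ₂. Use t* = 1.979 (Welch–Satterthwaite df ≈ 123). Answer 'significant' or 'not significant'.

Standard errors of each mean: 7.6/√161 = 0.5990 and 11.2/√84 = 1.2220.
SE(x̄₁ − x̄₂) = √(0.5990² + 1.2220²) = 1.3609 for independent samples with unequal variances.
With t* = 1.979, the margin is 1.979 × 1.3609 = 2.6932.
x̄₁ − x̄₂ = 32.1 − 19.8 = 12.3000; the interval is 12.3000 ± 2.6932 = (9.6068, 14.9932).
The interval (9.6068, 14.9932) does not contain 0, so the difference is significant.

significant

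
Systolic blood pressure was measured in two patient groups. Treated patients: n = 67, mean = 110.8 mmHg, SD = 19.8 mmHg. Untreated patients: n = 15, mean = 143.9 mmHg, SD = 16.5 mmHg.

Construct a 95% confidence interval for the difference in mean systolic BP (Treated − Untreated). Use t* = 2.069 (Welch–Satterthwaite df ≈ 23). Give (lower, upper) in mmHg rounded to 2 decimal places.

Per-group SEs: s₁/√n₁ = 19.8/√67 = 2.4190, s₂/√n₂ = 16.5/√15 = 4.2603.
Unpooled SE of the difference: √(5.851561 + 18.15015609) = 4.8992.
Margin of error = t* · SE = 2.069 × 4.8992 = 10.1364.
x̄₁ − x̄₂ = 110.8 − 143.9 = -33.1000.
CI: -33.1000 ± 10.1364 = (-43.24, -22.96).

(-43.24, -22.96)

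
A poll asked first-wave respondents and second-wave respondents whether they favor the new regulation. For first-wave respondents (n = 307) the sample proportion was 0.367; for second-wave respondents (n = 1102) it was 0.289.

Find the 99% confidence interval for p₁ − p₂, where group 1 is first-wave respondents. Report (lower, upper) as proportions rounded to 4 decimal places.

The two standard errors are √(0.3670×0.6330/307) = 0.02751 and √(0.2890×0.7110/1102) = 0.01366.
Because the samples are independent, SE_diff = √(0.02751² + 0.01366²) = 0.03071.
Using z* = 2.576 for 99%, ME = 2.576 × 0.03071 = 0.07911.
p̂₁ − p̂₂ = 0.0780; interval 0.0780 ± 0.07911 gives (-0.0011, 0.1571).

(-0.0011, 0.1571)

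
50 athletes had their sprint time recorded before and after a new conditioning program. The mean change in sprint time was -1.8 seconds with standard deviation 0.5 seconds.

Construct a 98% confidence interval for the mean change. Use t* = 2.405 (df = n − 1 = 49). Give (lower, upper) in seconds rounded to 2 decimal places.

(-1.97, -1.63)

This is a matched-pairs design, so SE = s_d/√n = 0.5/√50 = 0.0707.
Margin = 2.405 × 0.0707 = 0.1700; the interval is -1.8 ± 0.1700 = (-1.97, -1.63).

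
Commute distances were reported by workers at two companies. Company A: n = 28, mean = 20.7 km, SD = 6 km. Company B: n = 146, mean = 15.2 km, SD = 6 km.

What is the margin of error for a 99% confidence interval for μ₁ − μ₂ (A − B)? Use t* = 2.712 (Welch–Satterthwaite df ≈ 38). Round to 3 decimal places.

SE₁ = s₁/√n₁ = 6/√28 = 1.1339; SE₂ = 6/√146 = 0.4966.
Independent samples, unequal variances: SE_diff = √(SE₁² + SE₂²) = √(1.28572921 + 0.24661156) = 1.2379.
t* = 2.712, so margin of error = 2.712 × 1.2379 = 3.3572.

3.357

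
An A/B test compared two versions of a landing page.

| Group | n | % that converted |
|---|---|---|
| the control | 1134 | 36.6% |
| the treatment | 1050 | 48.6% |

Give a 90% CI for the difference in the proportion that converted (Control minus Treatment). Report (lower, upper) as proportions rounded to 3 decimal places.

(-0.155, -0.085)

Each SE is √(p̂(1−p̂)/n): √(0.3660·0.6340/1134) = 0.01430 and √(0.4860·0.5140/1050) = 0.01542.
SE(p̂₁ − p̂₂) = √(SE₁² + SE₂²) = √(0.00020449 + 0.0002377764) = 0.02103, since the two samples are independent.
At 90% confidence z* = 1.645; margin = 1.645 × 0.02103 = 0.03459.
The difference is 0.3660 − 0.4860 = -0.1200, so the interval is -0.1200 ± 0.03459 = (-0.155, -0.085).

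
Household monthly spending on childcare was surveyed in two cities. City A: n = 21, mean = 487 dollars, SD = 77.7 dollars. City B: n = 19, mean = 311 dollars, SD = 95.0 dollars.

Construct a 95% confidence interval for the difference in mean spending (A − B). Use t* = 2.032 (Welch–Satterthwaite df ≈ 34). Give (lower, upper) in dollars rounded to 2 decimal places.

(119.89, 232.11)

SE₁ = s₁/√n₁ = 77.7/√21 = 16.9555; SE₂ = 95.0/√19 = 21.7945.
Independent samples, unequal variances: SE_diff = √(SE₁² + SE₂²) = √(287.48898025 + 475.00023025) = 27.6132.
t* = 2.032, so margin of error = 2.032 × 27.6132 = 56.1100.
Difference in means = 487 − 311 = 176.0000.
176.0000 ± 56.1100 → (119.89, 232.11).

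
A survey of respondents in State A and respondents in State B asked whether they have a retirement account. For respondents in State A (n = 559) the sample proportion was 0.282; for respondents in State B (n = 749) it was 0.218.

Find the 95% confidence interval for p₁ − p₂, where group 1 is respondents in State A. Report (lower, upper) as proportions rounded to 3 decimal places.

SE₁ = √(p̂₁(1−p̂₁)/n₁) = √(0.2820·0.7180/559) = 0.01903; SE₂ = √(0.2180·0.7820/749) = 0.01509.
Independent samples: SE of the difference = √(SE₁² + SE₂²) = √(0.0003621409 + 0.0002277081) = 0.02429.
z* for 95% confidence is 1.960, so the margin of error is 1.960 × 0.02429 = 0.04761.
Point estimate p̂₁ − p̂₂ = 0.2820 − 0.2180 = 0.0640.
0.0640 ± 0.04761 → (0.016, 0.112).

(0.016, 0.112)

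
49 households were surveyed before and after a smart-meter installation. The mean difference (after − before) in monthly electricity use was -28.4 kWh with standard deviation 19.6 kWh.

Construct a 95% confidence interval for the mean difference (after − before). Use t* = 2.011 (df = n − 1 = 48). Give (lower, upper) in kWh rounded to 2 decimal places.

This is a matched-pairs design, so SE = s_d/√n = 19.6/√49 = 2.8000.
Margin = 2.011 × 2.8000 = 5.6308; the interval is -28.4 ± 5.6308 = (-34.03, -22.77).

(-34.03, -22.77)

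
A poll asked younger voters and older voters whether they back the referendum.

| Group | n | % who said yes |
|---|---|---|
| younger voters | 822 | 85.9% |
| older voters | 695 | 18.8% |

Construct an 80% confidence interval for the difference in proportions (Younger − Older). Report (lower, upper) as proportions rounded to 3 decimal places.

(0.646, 0.696)

Each SE is √(p̂(1−p̂)/n): √(0.8590·0.1410/822) = 0.01214 and √(0.1880·0.8120/695) = 0.01482.
SE(p̂₁ − p̂₂) = √(SE₁² + SE₂²) = √(0.0001473796 + 0.0002196324) = 0.01916, since the two samples are independent.
At 80% confidence z* = 1.282; margin = 1.282 × 0.01916 = 0.02456.
The difference is 0.8590 − 0.1880 = 0.6710, so the interval is 0.6710 ± 0.02456 = (0.646, 0.696).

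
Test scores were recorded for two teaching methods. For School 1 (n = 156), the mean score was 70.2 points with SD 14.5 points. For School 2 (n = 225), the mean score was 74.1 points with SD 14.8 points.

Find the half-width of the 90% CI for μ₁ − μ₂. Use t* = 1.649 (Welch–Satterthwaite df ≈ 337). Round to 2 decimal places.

2.51

Standard errors of each mean: 14.5/√156 = 1.1609 and 14.8/√225 = 0.9867.
SE(x̄₁ − x̄₂) = √(1.1609² + 0.9867²) = 1.5236 for independent samples with unequal variances.
With t* = 1.649, the margin is 1.649 × 1.5236 = 2.5124.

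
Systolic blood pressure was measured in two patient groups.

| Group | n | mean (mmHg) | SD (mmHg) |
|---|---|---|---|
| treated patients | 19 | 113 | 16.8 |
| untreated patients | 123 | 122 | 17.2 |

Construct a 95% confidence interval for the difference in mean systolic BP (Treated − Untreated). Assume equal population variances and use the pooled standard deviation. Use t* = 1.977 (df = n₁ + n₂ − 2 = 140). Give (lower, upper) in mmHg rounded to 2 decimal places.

(-17.36, -0.64)

Pooled variance s_p² = [18·16.8² + 122·17.2²] / (19+123−2) = 294.0914, so s_p = 17.1491.
SE_diff = s_p·√(1/n₁ + 1/n₂) = 17.1491·√(1/19 + 1/123) = 4.2272.
t* = 1.977; margin = 1.977 × 4.2272 = 8.3572.
Difference = 113 − 122 = -9.0000.
-9.0000 ± 8.3572 → (-17.36, -0.64).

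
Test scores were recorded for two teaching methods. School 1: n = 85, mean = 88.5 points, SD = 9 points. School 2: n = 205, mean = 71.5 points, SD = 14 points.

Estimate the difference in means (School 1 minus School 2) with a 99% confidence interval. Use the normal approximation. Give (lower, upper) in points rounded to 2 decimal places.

(13.44, 20.56)

Per-group SEs: s₁/√n₁ = 9/√85 = 0.9762, s₂/√n₂ = 14/√205 = 0.9778.
Unpooled SE of the difference: √(0.95296644 + 0.95609284) = 1.3817.
Margin of error = z* · SE = 2.576 × 1.3817 = 3.5593.
x̄₁ − x̄₂ = 88.5 − 71.5 = 17.0000.
CI: 17.0000 ± 3.5593 = (13.44, 20.56).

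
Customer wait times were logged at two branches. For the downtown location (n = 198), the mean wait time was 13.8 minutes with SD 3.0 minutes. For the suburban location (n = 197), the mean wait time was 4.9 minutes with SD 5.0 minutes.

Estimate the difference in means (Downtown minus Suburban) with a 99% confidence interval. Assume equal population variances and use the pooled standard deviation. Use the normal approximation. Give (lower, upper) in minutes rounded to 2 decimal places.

s_p = √[((n₁−1)s₁² + (n₂−1)s₂²)/(n₁+n₂−2)] = √[(197·3.0² + 196·5.0²)/393] = 4.1206.
SE = 4.1206·√(1/198 + 1/197) = 0.4147.
With z* = 2.576, margin = 2.576 × 0.4147 = 1.0683.
x̄₁ − x̄₂ = 13.8 − 4.9 = 8.9000; interval 8.9000 ± 1.0683 = (7.83, 9.97).

(7.83, 9.97)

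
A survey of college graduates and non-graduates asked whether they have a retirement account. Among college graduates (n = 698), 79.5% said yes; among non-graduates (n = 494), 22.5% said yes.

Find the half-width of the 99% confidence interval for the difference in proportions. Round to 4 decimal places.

0.0624

Each SE is √(p̂(1−p̂)/n): √(0.7950·0.2050/698) = 0.01528 and √(0.2250·0.7750/494) = 0.01879.
SE(p̂₁ − p̂₂) = √(SE₁² + SE₂²) = √(0.0002334784 + 0.0003530641) = 0.02422, since the two samples are independent.
At 99% confidence z* = 2.576; margin = 2.576 × 0.02422 = 0.06239.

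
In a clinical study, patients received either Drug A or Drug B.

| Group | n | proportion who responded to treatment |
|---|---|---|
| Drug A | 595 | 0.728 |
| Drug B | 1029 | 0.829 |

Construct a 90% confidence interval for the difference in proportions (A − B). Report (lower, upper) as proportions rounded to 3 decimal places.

(-0.137, -0.065)

The two standard errors are √(0.7280×0.2720/595) = 0.01824 and √(0.8290×0.1710/1029) = 0.01174.
Because the samples are independent, SE_diff = √(0.01824² + 0.01174²) = 0.02169.
Using z* = 1.645 for 90%, ME = 1.645 × 0.02169 = 0.03568.
p̂₁ − p̂₂ = -0.1010; interval -0.1010 ± 0.03568 gives (-0.137, -0.065).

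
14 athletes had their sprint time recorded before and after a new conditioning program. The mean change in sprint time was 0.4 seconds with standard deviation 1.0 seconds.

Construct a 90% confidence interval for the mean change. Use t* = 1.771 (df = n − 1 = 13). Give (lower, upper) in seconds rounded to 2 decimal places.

(-0.07, 0.87)

This is a matched-pairs design, so SE = s_d/√n = 1.0/√14 = 0.2673.
Margin = 1.771 × 0.2673 = 0.4734; the interval is 0.4 ± 0.4734 = (-0.07, 0.87).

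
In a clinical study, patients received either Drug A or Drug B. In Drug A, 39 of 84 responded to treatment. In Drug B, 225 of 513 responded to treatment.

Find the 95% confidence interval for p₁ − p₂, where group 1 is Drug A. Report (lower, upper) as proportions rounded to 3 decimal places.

First, p̂₁ = 39/84 = 0.4643; p̂₂ = 225/513 = 0.4386.
The two standard errors are √(0.4643×0.5357/84) = 0.05442 and √(0.4386×0.5614/513) = 0.02191.
Because the samples are independent, SE_diff = √(0.05442² + 0.02191²) = 0.05867.
Using z* = 1.960 for 95%, ME = 1.960 × 0.05867 = 0.11499.
p̂₁ − p̂₂ = 0.0257; interval 0.0257 ± 0.11499 gives (-0.089, 0.141).

(-0.089, 0.141)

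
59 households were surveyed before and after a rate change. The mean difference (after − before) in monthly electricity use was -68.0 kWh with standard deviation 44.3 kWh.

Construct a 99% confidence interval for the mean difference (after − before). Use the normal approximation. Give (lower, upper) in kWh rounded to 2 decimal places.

Paired design: SE = s_d/√n = 44.3/√59 = 5.7674.
z* = 2.576; margin of error = 2.576 × 5.7674 = 14.8568.
-68.0 ± 14.8568 → (-82.86, -53.14).

(-82.86, -53.14)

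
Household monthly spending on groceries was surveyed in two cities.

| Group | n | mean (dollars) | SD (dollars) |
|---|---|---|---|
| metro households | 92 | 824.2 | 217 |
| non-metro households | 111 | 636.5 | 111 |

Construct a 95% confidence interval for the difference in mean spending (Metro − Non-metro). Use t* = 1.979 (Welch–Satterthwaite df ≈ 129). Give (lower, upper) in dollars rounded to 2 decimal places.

(138.31, 237.09)

Per-group SEs: s₁/√n₁ = 217/√92 = 22.6238, s₂/√n₂ = 111/√111 = 10.5357.
Unpooled SE of the difference: √(511.83632644 + 111.00097449) = 24.9567.
Margin of error = t* · SE = 1.979 × 24.9567 = 49.3893.
x̄₁ − x̄₂ = 824.2 − 636.5 = 187.7000.
CI: 187.7000 ± 49.3893 = (138.31, 237.09).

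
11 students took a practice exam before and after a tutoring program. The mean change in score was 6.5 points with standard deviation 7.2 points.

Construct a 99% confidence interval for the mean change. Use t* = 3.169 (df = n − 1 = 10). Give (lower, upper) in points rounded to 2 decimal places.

(-0.38, 13.38)

This is a matched-pairs design, so SE = s_d/√n = 7.2/√11 = 2.1709.
Margin = 3.169 × 2.1709 = 6.8796; the interval is 6.5 ± 6.8796 = (-0.38, 13.38).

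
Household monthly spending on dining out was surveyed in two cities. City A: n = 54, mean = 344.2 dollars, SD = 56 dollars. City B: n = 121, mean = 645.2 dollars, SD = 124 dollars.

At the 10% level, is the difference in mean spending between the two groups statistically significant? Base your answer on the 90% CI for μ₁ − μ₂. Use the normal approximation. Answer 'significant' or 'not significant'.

significant

Per-group SEs: s₁/√n₁ = 56/√54 = 7.6206, s₂/√n₂ = 124/√121 = 11.2727.
Unpooled SE of the difference: √(58.07354436 + 127.07376529) = 13.6069.
Margin of error = z* · SE = 1.645 × 13.6069 = 22.3834.
x̄₁ − x̄₂ = 344.2 − 645.2 = -301.0000.
CI: -301.0000 ± 22.3834 = (-323.3834, -278.6166).
The interval (-323.3834, -278.6166) does not contain 0, so the difference is significant.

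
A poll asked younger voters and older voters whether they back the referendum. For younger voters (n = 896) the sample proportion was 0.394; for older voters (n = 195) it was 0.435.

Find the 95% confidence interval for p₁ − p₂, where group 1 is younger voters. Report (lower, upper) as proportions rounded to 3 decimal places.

(-0.118, 0.036)

SE₁ = √(p̂₁(1−p̂₁)/n₁) = √(0.3940·0.6060/896) = 0.01632; SE₂ = √(0.4350·0.5650/195) = 0.03550.
Independent samples: SE of the difference = √(SE₁² + SE₂²) = √(0.0002663424 + 0.00126025) = 0.03907.
z* for 95% confidence is 1.960, so the margin of error is 1.960 × 0.03907 = 0.07658.
Point estimate p̂₁ − p̂₂ = 0.3940 − 0.4350 = -0.0410.
-0.0410 ± 0.07658 → (-0.118, 0.036).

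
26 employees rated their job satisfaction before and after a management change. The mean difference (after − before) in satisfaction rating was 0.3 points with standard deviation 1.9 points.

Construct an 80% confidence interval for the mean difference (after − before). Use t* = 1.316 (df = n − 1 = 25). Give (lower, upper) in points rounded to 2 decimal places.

This is a matched-pairs design, so SE = s_d/√n = 1.9/√26 = 0.3726.
Margin = 1.316 × 0.3726 = 0.4903; the interval is 0.3 ± 0.4903 = (-0.19, 0.79).

(-0.19, 0.79)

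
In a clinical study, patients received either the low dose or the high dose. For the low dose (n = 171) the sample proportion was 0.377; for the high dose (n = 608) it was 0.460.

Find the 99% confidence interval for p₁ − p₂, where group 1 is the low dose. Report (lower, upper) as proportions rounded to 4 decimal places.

Each SE is √(p̂(1−p̂)/n): √(0.3770·0.6230/171) = 0.03706 and √(0.4600·0.5400/608) = 0.02021.
SE(p̂₁ − p̂₂) = √(SE₁² + SE₂²) = √(0.0013734436 + 0.0004084441) = 0.04221, since the two samples are independent.
At 99% confidence z* = 2.576; margin = 2.576 × 0.04221 = 0.10873.
The difference is 0.3770 − 0.4600 = -0.0830, so the interval is -0.0830 ± 0.10873 = (-0.1917, 0.0257).

(-0.1917, 0.0257)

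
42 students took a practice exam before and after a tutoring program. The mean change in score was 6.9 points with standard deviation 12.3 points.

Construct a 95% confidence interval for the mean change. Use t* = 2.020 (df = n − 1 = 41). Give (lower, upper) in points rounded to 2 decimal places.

Paired design: SE = s_d/√n = 12.3/√42 = 1.8979.
t* = 2.020; margin of error = 2.020 × 1.8979 = 3.8338.
6.9 ± 3.8338 → (3.07, 10.73).

(3.07, 10.73)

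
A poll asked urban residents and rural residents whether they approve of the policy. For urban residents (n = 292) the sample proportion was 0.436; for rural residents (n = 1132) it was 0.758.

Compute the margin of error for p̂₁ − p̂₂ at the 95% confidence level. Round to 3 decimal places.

SE₁ = √(p̂₁(1−p̂₁)/n₁) = √(0.4360·0.5640/292) = 0.02902; SE₂ = √(0.7580·0.2420/1132) = 0.01273.
Independent samples: SE of the difference = √(SE₁² + SE₂²) = √(0.0008421604 + 0.0001620529) = 0.03169.
z* for 95% confidence is 1.960, so the margin of error is 1.960 × 0.03169 = 0.06211.

0.062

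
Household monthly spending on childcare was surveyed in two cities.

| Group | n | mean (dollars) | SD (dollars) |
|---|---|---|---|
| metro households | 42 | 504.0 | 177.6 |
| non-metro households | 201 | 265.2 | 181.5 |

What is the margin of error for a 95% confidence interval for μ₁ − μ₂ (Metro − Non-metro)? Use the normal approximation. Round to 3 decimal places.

59.284

Per-group SEs: s₁/√n₁ = 177.6/√42 = 27.4043, s₂/√n₂ = 181.5/√201 = 12.8020.
Unpooled SE of the difference: √(750.99565849 + 163.891204) = 30.2471.
Margin of error = z* · SE = 1.960 × 30.2471 = 59.2843.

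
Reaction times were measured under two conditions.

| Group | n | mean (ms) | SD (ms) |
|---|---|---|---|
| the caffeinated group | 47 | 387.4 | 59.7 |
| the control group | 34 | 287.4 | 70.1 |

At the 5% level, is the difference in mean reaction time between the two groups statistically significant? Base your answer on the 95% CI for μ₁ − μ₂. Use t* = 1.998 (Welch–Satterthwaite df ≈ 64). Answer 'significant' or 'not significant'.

significant

Per-group SEs: s₁/√n₁ = 59.7/√47 = 8.7081, s₂/√n₂ = 70.1/√34 = 12.0221.
Unpooled SE of the difference: √(75.83100561 + 144.53088841) = 14.8446.
Margin of error = t* · SE = 1.998 × 14.8446 = 29.6595.
x̄₁ − x̄₂ = 387.4 − 287.4 = 100.0000.
CI: 100.0000 ± 29.6595 = (70.3405, 129.6595).
The interval (70.3405, 129.6595) does not contain 0, so the difference is significant.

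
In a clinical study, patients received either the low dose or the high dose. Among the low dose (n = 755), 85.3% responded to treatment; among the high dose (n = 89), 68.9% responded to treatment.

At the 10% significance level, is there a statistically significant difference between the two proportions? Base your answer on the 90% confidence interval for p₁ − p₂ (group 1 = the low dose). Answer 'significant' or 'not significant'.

SE₁ = √(p̂₁(1−p̂₁)/n₁) = √(0.8530·0.1470/755) = 0.01289; SE₂ = √(0.6890·0.3110/89) = 0.04907.
Independent samples: SE of the difference = √(SE₁² + SE₂²) = √(0.0001661521 + 0.0024078649) = 0.05073.
z* for 90% confidence is 1.645, so the margin of error is 1.645 × 0.05073 = 0.08345.
Point estimate p̂₁ − p̂₂ = 0.8530 − 0.6890 = 0.1640.
0.1640 ± 0.08345 → (0.08055, 0.24745).
The interval (0.08055, 0.24745) does not contain 0, so the difference is significant.

significant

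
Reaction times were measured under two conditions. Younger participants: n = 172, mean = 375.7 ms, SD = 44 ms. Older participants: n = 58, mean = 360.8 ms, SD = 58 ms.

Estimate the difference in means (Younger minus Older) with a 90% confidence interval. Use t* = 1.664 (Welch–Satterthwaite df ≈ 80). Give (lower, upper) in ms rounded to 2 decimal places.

Standard errors of each mean: 44/√172 = 3.3550 and 58/√58 = 7.6158.
SE(x̄₁ − x̄₂) = √(3.3550² + 7.6158²) = 8.3220 for independent samples with unequal variances.
With t* = 1.664, the margin is 1.664 × 8.3220 = 13.8478.
x̄₁ − x̄₂ = 375.7 − 360.8 = 14.9000; the interval is 14.9000 ± 13.8478 = (1.05, 28.75).

(1.05, 28.75)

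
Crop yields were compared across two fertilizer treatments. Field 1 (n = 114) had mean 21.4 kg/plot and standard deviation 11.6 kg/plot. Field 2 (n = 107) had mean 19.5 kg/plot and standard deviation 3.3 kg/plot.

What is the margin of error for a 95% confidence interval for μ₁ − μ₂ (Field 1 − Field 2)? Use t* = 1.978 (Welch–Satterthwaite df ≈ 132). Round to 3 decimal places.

Per-group SEs: s₁/√n₁ = 11.6/√114 = 1.0864, s₂/√n₂ = 3.3/√107 = 0.3190.
Unpooled SE of the difference: √(1.18026496 + 0.101761) = 1.1323.
Margin of error = t* · SE = 1.978 × 1.1323 = 2.2397.

2.240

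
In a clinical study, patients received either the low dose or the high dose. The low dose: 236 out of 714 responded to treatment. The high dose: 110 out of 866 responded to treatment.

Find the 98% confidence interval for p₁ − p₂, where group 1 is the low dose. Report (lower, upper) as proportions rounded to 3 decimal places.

(0.155, 0.252)

p̂₁ = 236/714 = 0.3305 and p̂₂ = 110/866 = 0.1270.
SE₁ = √(p̂₁(1−p̂₁)/n₁) = √(0.3305·0.6695/714) = 0.01760; SE₂ = √(0.1270·0.8730/866) = 0.01131.
Independent samples: SE of the difference = √(SE₁² + SE₂²) = √(0.00030976 + 0.0001279161) = 0.02092.
z* for 98% confidence is 2.326, so the margin of error is 2.326 × 0.02092 = 0.04866.
Point estimate p̂₁ − p̂₂ = 0.3305 − 0.1270 = 0.2035.
0.2035 ± 0.04866 → (0.155, 0.252).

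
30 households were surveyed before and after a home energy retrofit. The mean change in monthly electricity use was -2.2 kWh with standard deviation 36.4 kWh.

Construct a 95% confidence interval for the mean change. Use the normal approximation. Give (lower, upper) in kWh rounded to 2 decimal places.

Paired design: SE = s_d/√n = 36.4/√30 = 6.6457.
z* = 1.960; margin of error = 1.960 × 6.6457 = 13.0256.
-2.2 ± 13.0256 → (-15.23, 10.83).

(-15.23, 10.83)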